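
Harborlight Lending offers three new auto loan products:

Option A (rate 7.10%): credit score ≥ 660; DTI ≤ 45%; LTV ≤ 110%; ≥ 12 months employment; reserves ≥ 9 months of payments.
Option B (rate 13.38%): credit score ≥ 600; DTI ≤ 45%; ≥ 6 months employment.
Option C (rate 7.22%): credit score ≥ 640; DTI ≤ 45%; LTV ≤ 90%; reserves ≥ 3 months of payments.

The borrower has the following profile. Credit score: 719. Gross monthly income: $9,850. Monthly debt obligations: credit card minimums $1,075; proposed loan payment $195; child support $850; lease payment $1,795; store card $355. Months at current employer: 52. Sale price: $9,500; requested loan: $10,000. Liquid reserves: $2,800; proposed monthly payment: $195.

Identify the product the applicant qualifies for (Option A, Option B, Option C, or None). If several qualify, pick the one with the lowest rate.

Total debts = (1,075 + 195 + 850 + 1,795 + 355) = 4,270; DTI = 4,270/9,850 = 43.4%.
LTV = 10,000/9,500 = 105.3%.
Reserves = 2,800/195 = 14.4 months.
Option A: score 719 ≥ 660; DTI 43.4% ≤ 45%; LTV 105.3% ≤ 110%; employment 52 ≥ 12 mo; reserves 14.4 ≥ 9 mo → qualifies.
Option B: score 719 ≥ 600; DTI 43.4% ≤ 45%; employment 52 ≥ 6 mo → qualifies.
Option C: score 719 ≥ 640; DTI 43.4% ≤ 45%; LTV 105.3% > 90%; reserves 14.4 ≥ 3 mo → does not qualify.
Qualifying: Option A, Option B. Lowest rate is 7.10% → Option A.

Option A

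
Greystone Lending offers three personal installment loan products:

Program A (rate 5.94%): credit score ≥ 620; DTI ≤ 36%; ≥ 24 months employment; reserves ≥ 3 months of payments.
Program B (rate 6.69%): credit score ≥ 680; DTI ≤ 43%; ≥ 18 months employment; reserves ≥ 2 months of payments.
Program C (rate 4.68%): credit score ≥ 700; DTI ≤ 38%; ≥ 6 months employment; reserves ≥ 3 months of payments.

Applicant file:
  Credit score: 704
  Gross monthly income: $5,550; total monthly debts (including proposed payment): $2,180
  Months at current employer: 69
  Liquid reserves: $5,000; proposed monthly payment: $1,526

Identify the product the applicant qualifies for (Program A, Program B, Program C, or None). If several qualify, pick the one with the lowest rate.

Program B

DTI = 2,180/5,550 = 39.3%.
Reserves = 5,000/1,526 = 3.3 months.
Program A: score 704 ≥ 620; DTI 39.3% > 36%; employment 69 ≥ 24 mo; reserves 3.3 ≥ 3 mo → does not qualify.
Program B: score 704 ≥ 680; DTI 39.3% ≤ 43%; employment 69 ≥ 18 mo; reserves 3.3 ≥ 2 mo → qualifies.
Program C: score 704 ≥ 700; DTI 39.3% > 38%; employment 69 ≥ 6 mo; reserves 3.3 ≥ 3 mo → does not qualify.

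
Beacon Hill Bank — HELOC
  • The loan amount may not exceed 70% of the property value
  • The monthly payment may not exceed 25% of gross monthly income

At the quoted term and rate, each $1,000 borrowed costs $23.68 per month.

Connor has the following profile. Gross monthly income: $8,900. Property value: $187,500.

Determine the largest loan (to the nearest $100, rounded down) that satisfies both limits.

Payment cap: 25% × $8,900 = $2,225/month.
At $23.68 per $1,000, that supports 2,225/23.68 × 1,000 ≈ $93,961 → $93,900.
LTV cap: 70% × $187,500 = $131,250 → $131,200.
Binding constraint: payment-to-income.

$93,900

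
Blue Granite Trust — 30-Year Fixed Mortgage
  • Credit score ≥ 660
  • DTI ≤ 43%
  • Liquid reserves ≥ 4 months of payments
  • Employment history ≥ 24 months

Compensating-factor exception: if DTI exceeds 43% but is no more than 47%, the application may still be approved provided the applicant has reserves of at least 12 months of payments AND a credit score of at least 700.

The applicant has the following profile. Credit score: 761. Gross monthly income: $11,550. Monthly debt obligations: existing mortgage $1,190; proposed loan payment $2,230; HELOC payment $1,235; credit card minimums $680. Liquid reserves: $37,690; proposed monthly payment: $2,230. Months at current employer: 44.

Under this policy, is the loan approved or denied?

Approved

Credit score 761 ≥ 660 (meets base)
Total debts = (1,190 + 2,230 + 1,235 + 680) = 5,335. DTI = 5,335/11,550 = 46.2% > 43% — standard DTI limit exceeded.
Reserves = 37,690/2,230 = 16.9 months ≥ 4
Employment 44 ≥ 24 months
DTI 46.2% is within the 43%–47% exception band; checking compensating factors.
Reserves 16.9 ≥ 12 months; credit score 761 ≥ 700.
Both override conditions satisfied; DTI exception granted.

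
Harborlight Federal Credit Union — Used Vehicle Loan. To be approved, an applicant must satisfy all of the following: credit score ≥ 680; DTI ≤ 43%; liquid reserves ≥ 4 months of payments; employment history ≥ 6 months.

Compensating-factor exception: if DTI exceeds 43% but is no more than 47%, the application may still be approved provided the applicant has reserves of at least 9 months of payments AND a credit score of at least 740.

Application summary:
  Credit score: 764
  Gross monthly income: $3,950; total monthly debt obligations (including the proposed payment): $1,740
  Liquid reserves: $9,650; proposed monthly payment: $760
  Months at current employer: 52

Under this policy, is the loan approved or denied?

Credit score 764 ≥ 680 (meets base)
DTI = 1,740/3,950 = 44.1% > 43% — standard DTI limit exceeded.
Reserves = 9,650/760 = 12.7 months ≥ 4
Employment 52 ≥ 6 months
44.1% falls in the override range (43%–47%), so the compensating-factor test applies.
Override check — reserves: 12.7 mo (ok); score: 764 (ok).
Both compensating conditions met → exception applies.

Approved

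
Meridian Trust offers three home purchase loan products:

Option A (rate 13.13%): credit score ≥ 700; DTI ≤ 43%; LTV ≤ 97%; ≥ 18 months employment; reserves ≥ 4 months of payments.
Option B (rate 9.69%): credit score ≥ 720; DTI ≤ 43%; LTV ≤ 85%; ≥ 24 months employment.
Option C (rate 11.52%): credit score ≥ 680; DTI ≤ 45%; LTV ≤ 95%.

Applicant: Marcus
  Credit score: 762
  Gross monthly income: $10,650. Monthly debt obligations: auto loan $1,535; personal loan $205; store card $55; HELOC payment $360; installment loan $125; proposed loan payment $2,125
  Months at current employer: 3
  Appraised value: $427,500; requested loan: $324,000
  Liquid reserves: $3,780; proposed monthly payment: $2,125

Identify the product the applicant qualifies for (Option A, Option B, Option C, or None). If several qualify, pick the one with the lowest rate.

Total debts = (1,535 + 205 + 55 + 360 + 125 + 2,125) = 4,405; DTI = 4,405/10,650 = 41.4%.
LTV = 324,000/427,500 = 75.8%.
Reserves = 3,780/2,125 = 1.8 months.
Option A: score 762 ≥ 700; DTI 41.4% ≤ 43%; LTV 75.8% ≤ 97%; employment 3 < 18 mo; reserves 1.8 < 4 mo → does not qualify.
Option B: score 762 ≥ 720; DTI 41.4% ≤ 43%; LTV 75.8% ≤ 85%; employment 3 < 24 mo → does not qualify.
Option C: score 762 ≥ 680; DTI 41.4% ≤ 45%; LTV 75.8% ≤ 95% → qualifies.

Option C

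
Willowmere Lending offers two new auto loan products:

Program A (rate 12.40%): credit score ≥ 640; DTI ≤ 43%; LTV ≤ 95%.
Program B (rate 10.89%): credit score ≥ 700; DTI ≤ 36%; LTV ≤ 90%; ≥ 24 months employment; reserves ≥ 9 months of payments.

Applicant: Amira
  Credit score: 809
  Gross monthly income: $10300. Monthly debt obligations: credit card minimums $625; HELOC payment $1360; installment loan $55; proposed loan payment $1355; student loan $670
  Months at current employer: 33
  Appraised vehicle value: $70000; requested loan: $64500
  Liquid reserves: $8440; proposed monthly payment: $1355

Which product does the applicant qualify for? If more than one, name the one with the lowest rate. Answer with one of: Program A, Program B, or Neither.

Program A

Total debts = (625 + 1,360 + 55 + 1,355 + 670) = 4,065; DTI = 4,065/10,300 = 39.5%.
LTV = 64,500/70,000 = 92.1%.
Reserves = 8,440/1,355 = 6.2 months.
Program A: score 809 ≥ 640; DTI 39.5% ≤ 43%; LTV 92.1% ≤ 95% → qualifies.
Program B: score 809 ≥ 700; DTI 39.5% > 36%; LTV 92.1% > 90%; employment 33 ≥ 24 mo; reserves 6.2 < 9 mo → does not qualify.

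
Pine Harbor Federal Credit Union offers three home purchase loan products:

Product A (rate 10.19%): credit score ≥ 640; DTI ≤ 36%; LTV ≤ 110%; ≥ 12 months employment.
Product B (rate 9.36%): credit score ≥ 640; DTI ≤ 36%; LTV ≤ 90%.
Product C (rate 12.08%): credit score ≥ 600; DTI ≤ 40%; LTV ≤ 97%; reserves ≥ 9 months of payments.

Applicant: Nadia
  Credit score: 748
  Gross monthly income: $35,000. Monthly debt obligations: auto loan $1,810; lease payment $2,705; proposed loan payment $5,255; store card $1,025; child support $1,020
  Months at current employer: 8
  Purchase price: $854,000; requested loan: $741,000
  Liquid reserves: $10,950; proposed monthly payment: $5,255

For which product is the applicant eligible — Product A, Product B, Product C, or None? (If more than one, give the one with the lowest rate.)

Product B

Total debts = (1,810 + 2,705 + 5,255 + 1,025 + 1,020) = 11,815; DTI = 11,815/35,000 = 33.8%.
LTV = 741,000/854,000 = 86.8%.
Reserves = 10,950/5,255 = 2.1 months.
Product A: score 748 ≥ 640; DTI 33.8% ≤ 36%; LTV 86.8% ≤ 110%; employment 8 < 12 mo → does not qualify.
Product B: score 748 ≥ 640; DTI 33.8% ≤ 36%; LTV 86.8% ≤ 90% → qualifies.
Product C: score 748 ≥ 600; DTI 33.8% ≤ 40%; LTV 86.8% ≤ 97%; reserves 2.1 < 9 mo → does not qualify.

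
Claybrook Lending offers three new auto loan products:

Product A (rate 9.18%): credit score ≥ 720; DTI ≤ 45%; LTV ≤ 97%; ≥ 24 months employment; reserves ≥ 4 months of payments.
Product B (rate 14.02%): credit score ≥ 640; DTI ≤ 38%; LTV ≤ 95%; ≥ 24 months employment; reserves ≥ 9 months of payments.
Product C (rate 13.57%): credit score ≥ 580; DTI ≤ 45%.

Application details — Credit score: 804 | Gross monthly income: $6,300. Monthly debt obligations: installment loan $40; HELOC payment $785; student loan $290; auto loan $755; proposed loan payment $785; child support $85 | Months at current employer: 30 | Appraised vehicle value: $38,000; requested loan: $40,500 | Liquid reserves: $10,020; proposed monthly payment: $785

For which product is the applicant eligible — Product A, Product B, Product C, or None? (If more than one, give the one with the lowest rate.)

Product C

Total debts = (40 + 785 + 290 + 755 + 785 + 85) = 2,740; DTI = 2,740/6,300 = 43.5%.
LTV = 40,500/38,000 = 106.6%.
Reserves = 10,020/785 = 12.8 months.
Product A: score 804 ≥ 720; DTI 43.5% ≤ 45%; LTV 106.6% > 97%; employment 30 ≥ 24 mo; reserves 12.8 ≥ 4 mo → does not qualify.
Product B: score 804 ≥ 640; DTI 43.5% > 38%; LTV 106.6% > 95%; employment 30 ≥ 24 mo; reserves 12.8 ≥ 9 mo → does not qualify.
Product C: score 804 ≥ 580; DTI 43.5% ≤ 45% → qualifies.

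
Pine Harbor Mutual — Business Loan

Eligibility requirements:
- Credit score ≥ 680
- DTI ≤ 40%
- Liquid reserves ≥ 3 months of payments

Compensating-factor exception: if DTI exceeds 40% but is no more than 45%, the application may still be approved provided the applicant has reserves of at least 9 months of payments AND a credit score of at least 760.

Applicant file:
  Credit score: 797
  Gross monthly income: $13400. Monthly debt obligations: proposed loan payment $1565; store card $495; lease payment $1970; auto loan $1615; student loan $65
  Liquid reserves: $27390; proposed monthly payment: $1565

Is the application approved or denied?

Approved

Credit score 797 ≥ 680 (meets base)
Total debts = (1,565 + 495 + 1,970 + 1,615 + 65) = 5,710. DTI = 5,710/13,400 = 42.6% > 40% — standard DTI limit exceeded.
Reserves = 27,390/1,565 = 17.5 months ≥ 3
42.6% falls in the override range (40%–45%), so the compensating-factor test applies.
Reserves 17.5 ≥ 9 months; credit score 797 ≥ 760.
Both override conditions satisfied; DTI exception granted.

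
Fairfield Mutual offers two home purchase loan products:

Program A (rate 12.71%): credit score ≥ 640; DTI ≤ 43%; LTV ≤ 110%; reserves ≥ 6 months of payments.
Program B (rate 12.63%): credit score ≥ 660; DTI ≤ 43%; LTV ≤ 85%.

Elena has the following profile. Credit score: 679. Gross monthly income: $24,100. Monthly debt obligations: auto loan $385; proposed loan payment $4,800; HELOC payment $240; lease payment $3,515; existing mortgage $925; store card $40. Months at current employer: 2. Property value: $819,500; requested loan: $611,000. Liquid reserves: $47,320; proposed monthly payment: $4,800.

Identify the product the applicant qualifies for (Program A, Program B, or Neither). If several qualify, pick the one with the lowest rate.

Program B

Total debts = (385 + 4,800 + 240 + 3,515 + 925 + 40) = 9,905; DTI = 9,905/24,100 = 41.1%.
LTV = 611,000/819,500 = 74.6%.
Reserves = 47,320/4,800 = 9.9 months.
Program A: score 679 ≥ 640; DTI 41.1% ≤ 43%; LTV 74.6% ≤ 110%; reserves 9.9 ≥ 6 mo → qualifies.
Program B: score 679 ≥ 660; DTI 41.1% ≤ 43%; LTV 74.6% ≤ 85% → qualifies.
Qualifying: Program A, Program B. Lowest rate is 12.63% → Program B.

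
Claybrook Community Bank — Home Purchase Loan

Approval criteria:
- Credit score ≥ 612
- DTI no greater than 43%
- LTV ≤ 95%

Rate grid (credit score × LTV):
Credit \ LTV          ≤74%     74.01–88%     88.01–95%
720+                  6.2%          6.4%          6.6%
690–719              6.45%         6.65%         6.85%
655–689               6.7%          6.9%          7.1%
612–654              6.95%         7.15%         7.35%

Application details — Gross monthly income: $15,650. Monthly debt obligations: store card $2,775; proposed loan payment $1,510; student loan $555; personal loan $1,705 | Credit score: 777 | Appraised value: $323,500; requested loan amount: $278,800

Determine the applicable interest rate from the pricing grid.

Credit score 777 ≥ 612; Total monthly debts = (2,775 + 1,510 + 555 + 1,705) = 6,545. DTI = 6,545/15,650 = 41.8% ≤ 43%
Loan-to-value = 278,800/323,500 = 86.2% — pass (95% max)
Row: 777 falls in 720+. Column: 86.2% falls in 74.01–88%. Rate = 6.4%.

6.4%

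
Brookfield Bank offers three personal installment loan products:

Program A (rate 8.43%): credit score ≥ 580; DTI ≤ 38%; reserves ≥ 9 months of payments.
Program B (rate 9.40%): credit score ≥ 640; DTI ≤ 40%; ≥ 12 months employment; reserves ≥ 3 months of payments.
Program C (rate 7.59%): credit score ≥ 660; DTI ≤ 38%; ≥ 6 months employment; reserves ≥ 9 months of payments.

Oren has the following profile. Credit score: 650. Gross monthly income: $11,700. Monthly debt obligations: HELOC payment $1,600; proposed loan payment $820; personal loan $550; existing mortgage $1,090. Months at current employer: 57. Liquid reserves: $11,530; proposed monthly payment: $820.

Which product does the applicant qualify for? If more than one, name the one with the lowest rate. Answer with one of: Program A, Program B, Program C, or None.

Total debts = (1,600 + 820 + 550 + 1,090) = 4,060; DTI = 4,060/11,700 = 34.7%.
Reserves = 11,530/820 = 14.1 months.
Program A: score 650 ≥ 580; DTI 34.7% ≤ 38%; reserves 14.1 ≥ 9 mo → qualifies.
Program B: score 650 ≥ 640; DTI 34.7% ≤ 40%; employment 57 ≥ 12 mo; reserves 14.1 ≥ 3 mo → qualifies.
Program C: score 650 < 660; DTI 34.7% ≤ 38%; employment 57 ≥ 6 mo; reserves 14.1 ≥ 9 mo → does not qualify.
Qualifying: Program A, Program B. Lowest rate is 8.43% → Program A.

Program A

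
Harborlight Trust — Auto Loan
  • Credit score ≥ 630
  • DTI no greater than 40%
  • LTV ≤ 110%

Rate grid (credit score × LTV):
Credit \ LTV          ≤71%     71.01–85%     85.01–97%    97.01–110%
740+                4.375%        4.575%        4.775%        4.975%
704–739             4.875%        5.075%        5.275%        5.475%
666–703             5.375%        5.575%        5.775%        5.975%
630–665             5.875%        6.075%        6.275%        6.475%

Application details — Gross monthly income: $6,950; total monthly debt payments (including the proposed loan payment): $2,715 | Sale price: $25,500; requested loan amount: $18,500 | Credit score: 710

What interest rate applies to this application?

5.075%

Credit score 710 ≥ 630; DTI = 2,715/6,950 = 39.1% ≤ 40%
LTV = 18,500/25,500 = 72.5% ≤ 110%
Score 710 is in the 704–739 band; LTV 72.5% is in the 71.01–85% band → 5.075%.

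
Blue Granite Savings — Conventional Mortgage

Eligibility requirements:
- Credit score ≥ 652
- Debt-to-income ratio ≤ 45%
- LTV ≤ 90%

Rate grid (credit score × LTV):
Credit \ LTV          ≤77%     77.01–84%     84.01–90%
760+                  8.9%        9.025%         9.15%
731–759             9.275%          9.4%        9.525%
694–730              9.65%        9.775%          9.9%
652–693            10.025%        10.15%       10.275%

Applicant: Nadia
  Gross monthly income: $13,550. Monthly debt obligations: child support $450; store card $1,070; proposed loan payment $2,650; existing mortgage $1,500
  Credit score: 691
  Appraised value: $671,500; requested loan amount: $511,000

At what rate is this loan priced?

10.025%

Credit score 691 ≥ 652; Total monthly debts = (450 + 1,070 + 2,650 + 1,500) = 5,670. DTI = 5,670/13,550 = 41.8% ≤ 45%
Loan-to-value = 511,000/671,500 = 76.1% — pass (90% max)
Score 691 is in the 652–693 band; LTV 76.1% is in the ≤77% band → 10.025%.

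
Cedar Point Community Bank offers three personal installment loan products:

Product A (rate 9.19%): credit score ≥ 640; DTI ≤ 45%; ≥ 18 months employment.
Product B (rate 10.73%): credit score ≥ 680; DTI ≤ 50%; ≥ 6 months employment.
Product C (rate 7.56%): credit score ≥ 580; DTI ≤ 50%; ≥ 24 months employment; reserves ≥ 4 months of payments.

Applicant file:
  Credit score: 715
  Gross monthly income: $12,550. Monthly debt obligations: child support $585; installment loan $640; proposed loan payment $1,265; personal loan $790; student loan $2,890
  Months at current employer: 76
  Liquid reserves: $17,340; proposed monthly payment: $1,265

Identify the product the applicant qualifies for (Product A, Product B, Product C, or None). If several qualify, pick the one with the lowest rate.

Product C

Total debts = (585 + 640 + 1,265 + 790 + 2,890) = 6,170; DTI = 6,170/12,550 = 49.2%.
Reserves = 17,340/1,265 = 13.7 months.
Product A: score 715 ≥ 640; DTI 49.2% > 45%; employment 76 ≥ 18 mo → does not qualify.
Product B: score 715 ≥ 680; DTI 49.2% ≤ 50%; employment 76 ≥ 6 mo → qualifies.
Product C: score 715 ≥ 580; DTI 49.2% ≤ 50%; employment 76 ≥ 24 mo; reserves 13.7 ≥ 4 mo → qualifies.
Qualifying: Product B, Product C. Lowest rate is 7.56% → Product C.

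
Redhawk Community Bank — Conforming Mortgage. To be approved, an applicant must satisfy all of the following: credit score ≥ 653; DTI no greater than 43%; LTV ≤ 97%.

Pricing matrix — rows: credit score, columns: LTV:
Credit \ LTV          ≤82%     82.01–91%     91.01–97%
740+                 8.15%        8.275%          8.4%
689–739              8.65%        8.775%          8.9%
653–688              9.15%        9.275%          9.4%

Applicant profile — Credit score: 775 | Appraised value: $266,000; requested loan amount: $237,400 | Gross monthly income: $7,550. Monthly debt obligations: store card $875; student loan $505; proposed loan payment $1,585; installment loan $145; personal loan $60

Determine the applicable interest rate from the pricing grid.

Credit score 775 ≥ 653; Total monthly debts = (875 + 505 + 1,585 + 145 + 60) = 3,170. Debt-to-income = 3,170/7,550 = 42% — meets 43% limit
Loan-to-value = 237,400/266,000 = 89.2% — pass (97% max)
Score 775 is in the 740+ band; LTV 89.2% is in the 82.01–91% band → 8.275%.

8.275%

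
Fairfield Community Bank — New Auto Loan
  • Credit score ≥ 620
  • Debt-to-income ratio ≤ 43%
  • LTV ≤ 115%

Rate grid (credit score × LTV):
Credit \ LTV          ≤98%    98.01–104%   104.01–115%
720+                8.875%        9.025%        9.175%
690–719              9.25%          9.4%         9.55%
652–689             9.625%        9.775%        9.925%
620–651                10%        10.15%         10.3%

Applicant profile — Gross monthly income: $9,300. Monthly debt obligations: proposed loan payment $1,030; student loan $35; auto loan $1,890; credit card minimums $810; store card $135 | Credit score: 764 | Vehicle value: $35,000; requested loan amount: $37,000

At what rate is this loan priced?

Credit score 764 ≥ 620; Total monthly debts = (1,030 + 35 + 1,890 + 810 + 135) = 3,900. DTI = 3,900/9,300 = 41.9% ≤ 43%
Loan-to-value = 37,000/35,000 = 105.7% — pass (115% max)
Score 764 is in the 720+ band; LTV 105.7% is in the 104.01–115% band → 9.175%.

9.175%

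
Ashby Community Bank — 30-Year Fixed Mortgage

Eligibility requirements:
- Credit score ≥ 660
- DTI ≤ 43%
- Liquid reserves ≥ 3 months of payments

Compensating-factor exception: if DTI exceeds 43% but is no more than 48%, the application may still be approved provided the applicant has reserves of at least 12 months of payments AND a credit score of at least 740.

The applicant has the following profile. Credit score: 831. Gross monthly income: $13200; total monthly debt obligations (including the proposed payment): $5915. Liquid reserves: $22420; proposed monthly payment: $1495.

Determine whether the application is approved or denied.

Approved

Credit score 831 ≥ 660 (meets base)
DTI: 5,915 ÷ 13,200 = 44.8%, over the 43% base limit.
Liquid reserves cover 22,420/1,495 = 15.0 months — ≥ 3 required
DTI 44.8% is within the 43%–48% exception band; checking compensating factors.
Reserves 15.0 ≥ 12 months; credit score 831 ≥ 740.
Both compensating conditions met → exception applies.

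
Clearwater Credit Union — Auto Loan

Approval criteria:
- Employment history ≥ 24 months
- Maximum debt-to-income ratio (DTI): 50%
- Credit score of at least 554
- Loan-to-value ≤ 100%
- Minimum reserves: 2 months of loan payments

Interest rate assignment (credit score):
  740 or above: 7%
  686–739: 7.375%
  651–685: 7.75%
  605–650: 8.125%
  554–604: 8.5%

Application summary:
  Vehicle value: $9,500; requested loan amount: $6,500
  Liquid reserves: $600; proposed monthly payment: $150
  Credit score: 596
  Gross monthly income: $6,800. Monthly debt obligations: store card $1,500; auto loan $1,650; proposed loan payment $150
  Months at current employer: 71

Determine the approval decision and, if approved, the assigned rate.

Approved at 8.5%

Credit score 596 ≥ 554 (meets minimum)
Total monthly debts = (1,500 + 1,650 + 150) = 3,300. Debt-to-income = 3,300/6,800 = 48.5% — meets 50% limit
Loan-to-value = 6,500/9,500 = 68.4% — pass (100% max)
Liquid reserves cover 600/150 = 4.0 months — ≥ 2 required
Employment 71 ≥ 24 months
All requirements met. Score 596 falls in the 554–604 tier → 8.5%.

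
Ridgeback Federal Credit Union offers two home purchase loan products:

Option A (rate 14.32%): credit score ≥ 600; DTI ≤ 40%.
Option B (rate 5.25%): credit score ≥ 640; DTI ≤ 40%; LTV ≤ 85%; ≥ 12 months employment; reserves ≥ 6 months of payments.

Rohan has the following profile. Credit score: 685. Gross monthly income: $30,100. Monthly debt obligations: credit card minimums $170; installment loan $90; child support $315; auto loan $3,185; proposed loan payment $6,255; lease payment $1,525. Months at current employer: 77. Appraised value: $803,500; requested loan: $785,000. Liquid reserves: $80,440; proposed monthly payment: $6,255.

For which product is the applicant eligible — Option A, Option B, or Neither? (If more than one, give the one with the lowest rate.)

Option A

Total debts = (170 + 90 + 315 + 3,185 + 6,255 + 1,525) = 11,540; DTI = 11,540/30,100 = 38.3%.
LTV = 785,000/803,500 = 97.7%.
Reserves = 80,440/6,255 = 12.9 months.
Option A: score 685 ≥ 600; DTI 38.3% ≤ 40% → qualifies.
Option B: score 685 ≥ 640; DTI 38.3% ≤ 40%; LTV 97.7% > 85%; employment 77 ≥ 12 mo; reserves 12.9 ≥ 6 mo → does not qualify.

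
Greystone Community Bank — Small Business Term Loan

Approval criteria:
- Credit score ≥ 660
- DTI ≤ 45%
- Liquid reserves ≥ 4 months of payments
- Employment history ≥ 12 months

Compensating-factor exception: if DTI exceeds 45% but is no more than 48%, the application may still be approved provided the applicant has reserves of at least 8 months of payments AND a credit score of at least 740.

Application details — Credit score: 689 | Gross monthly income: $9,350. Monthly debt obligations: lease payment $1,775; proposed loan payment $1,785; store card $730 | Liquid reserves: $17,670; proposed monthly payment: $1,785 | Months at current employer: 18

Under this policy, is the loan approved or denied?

Denied

Credit score 689 ≥ 660 (meets base)
Total debts = (1,775 + 1,785 + 730) = 4,290. DTI: 4,290 ÷ 9,350 = 45.9%, over the 45% base limit.
Liquid reserves cover 17,670/1,785 = 9.9 months — ≥ 4 required
Employment 18 ≥ 12 months
DTI 45.9% is within the 45%–48% exception band; checking compensating factors.
Override check — reserves: 9.9 mo (ok); score: 689 (below 740).
Compensating-factor requirement not fully met.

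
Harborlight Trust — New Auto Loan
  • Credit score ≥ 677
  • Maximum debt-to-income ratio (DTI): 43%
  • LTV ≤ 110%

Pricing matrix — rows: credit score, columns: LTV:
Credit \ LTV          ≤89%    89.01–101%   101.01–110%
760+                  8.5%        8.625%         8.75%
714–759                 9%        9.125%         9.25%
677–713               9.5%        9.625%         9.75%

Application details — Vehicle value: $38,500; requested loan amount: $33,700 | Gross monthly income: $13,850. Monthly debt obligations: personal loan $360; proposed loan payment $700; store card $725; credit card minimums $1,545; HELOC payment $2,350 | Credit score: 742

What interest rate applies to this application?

Credit score 742 ≥ 677; Total monthly debts = (360 + 700 + 725 + 1,545 + 2,350) = 5,680. DTI: 5,680 ÷ 13,850 = 41%, within the 43% cap
LTV = 33,700/38,500 = 87.5% ≤ 110%
Credit 742 → row 714–759; LTV 87.5% → column ≤89%. Grid cell → 9%.

9%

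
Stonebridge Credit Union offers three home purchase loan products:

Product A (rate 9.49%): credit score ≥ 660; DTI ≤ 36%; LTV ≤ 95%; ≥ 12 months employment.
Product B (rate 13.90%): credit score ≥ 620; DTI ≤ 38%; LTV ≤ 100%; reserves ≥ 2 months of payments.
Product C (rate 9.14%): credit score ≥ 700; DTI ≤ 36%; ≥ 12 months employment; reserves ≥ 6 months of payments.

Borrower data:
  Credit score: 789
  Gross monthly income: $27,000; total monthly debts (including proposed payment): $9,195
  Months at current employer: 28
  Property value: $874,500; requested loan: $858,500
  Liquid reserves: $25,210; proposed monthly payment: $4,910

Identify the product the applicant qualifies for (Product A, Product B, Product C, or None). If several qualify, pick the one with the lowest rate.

DTI = 9,195/27,000 = 34.1%.
LTV = 858,500/874,500 = 98.2%.
Reserves = 25,210/4,910 = 5.1 months.
Product A: score 789 ≥ 660; DTI 34.1% ≤ 36%; LTV 98.2% > 95%; employment 28 ≥ 12 mo → does not qualify.
Product B: score 789 ≥ 620; DTI 34.1% ≤ 38%; LTV 98.2% ≤ 100%; reserves 5.1 ≥ 2 mo → qualifies.
Product C: score 789 ≥ 700; DTI 34.1% ≤ 36%; employment 28 ≥ 12 mo; reserves 5.1 < 6 mo → does not qualify.

Product B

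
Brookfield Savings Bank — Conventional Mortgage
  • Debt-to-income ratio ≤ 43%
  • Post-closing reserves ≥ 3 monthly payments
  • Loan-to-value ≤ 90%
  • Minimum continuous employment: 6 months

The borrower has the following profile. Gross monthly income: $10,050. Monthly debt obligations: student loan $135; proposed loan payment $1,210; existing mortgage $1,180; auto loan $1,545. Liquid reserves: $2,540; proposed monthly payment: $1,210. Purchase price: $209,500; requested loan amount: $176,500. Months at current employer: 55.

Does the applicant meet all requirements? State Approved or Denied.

Denied

Total monthly debts = (135 + 1,210 + 1,180 + 1,545) = 4,070. DTI = 4,070/10,050 = 40.5% ≤ 43%
Reserves: 2,540 ÷ 1,210 = 2.1 months (below 3-month minimum)
LTV = 176,500/209,500 = 84.2% ≤ 90%
Employment 55 ≥ 6 months
Fails on reserves.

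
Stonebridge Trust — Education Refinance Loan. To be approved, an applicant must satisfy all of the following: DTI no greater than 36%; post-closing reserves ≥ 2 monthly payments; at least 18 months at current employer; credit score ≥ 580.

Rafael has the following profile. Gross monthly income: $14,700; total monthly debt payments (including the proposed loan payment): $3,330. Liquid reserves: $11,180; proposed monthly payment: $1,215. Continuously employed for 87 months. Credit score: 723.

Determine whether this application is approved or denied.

DTI: 3,330 ÷ 14,700 = 22.7%, within the 36% cap
Liquid reserves cover 11,180/1,215 = 9.2 months — ≥ 2 required
Employment 87 ≥ 18 months
Credit score 723 ≥ 580 (meets)
All criteria satisfied.

Approved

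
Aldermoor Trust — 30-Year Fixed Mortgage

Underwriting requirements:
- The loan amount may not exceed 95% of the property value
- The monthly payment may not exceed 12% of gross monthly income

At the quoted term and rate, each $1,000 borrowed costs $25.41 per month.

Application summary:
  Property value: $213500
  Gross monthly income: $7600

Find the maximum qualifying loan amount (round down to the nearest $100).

$35,800

Payment cap: 12% × $7,600 = $912/month.
At $25.41 per $1,000, that supports 912/25.41 × 1,000 ≈ $35,891 → $35,800.
LTV cap: 95% × $213,500 = $202,825 → $202,800.
Binding constraint: payment-to-income.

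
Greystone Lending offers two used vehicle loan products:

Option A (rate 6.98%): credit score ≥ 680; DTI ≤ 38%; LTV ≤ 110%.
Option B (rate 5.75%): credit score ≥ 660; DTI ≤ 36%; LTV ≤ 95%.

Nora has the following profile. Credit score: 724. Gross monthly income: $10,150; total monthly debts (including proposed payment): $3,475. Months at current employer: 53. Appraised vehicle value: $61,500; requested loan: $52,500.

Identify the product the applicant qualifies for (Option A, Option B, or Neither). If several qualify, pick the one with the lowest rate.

DTI = 3,475/10,150 = 34.2%.
LTV = 52,500/61,500 = 85.4%.
Option A: score 724 ≥ 680; DTI 34.2% ≤ 38%; LTV 85.4% ≤ 110% → qualifies.
Option B: score 724 ≥ 660; DTI 34.2% ≤ 36%; LTV 85.4% ≤ 95% → qualifies.
Qualifying: Option A, Option B. Lowest rate is 5.75% → Option B.

Option B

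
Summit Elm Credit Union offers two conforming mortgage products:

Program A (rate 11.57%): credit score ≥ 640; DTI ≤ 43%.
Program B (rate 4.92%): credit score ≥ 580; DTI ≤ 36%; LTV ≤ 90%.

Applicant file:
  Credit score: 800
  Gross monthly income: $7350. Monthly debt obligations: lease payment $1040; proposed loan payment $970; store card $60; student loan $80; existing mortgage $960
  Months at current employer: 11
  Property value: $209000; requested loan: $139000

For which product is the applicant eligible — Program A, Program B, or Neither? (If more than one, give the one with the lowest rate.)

Total debts = (1,040 + 970 + 60 + 80 + 960) = 3,110; DTI = 3,110/7,350 = 42.3%.
LTV = 139,000/209,000 = 66.5%.
Program A: score 800 ≥ 640; DTI 42.3% ≤ 43% → qualifies.
Program B: score 800 ≥ 580; DTI 42.3% > 36%; LTV 66.5% ≤ 90% → does not qualify.

Program A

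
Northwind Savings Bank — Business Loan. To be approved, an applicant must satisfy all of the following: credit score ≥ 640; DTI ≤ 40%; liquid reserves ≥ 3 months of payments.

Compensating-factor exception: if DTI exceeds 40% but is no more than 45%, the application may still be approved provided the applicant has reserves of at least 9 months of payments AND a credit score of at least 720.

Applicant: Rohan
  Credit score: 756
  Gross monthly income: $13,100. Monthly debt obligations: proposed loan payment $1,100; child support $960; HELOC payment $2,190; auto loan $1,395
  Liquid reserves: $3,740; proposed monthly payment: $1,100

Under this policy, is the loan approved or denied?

Credit score 756 ≥ 640 (meets base)
Total debts = (1,100 + 960 + 2,190 + 1,395) = 5,645. DTI: 5,645 ÷ 13,100 = 43.1%, over the 40% base limit.
Reserves = 3,740/1,100 = 3.4 months ≥ 3
DTI 43.1% is within the 40%–45% exception band; checking compensating factors.
Reserves 3.4 < 9 months; credit score 756 ≥ 720.
Override conditions not both satisfied; exception does not apply.

Denied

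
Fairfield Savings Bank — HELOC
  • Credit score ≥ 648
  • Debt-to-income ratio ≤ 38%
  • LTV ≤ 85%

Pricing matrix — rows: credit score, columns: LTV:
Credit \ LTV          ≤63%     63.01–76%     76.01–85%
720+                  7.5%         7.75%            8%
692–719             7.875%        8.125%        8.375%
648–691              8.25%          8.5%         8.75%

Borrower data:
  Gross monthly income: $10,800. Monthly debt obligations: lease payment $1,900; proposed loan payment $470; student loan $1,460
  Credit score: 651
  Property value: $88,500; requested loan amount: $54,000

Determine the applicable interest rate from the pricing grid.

8.25%

Credit score 651 ≥ 648; Total monthly debts = (1,900 + 470 + 1,460) = 3,830. DTI: 3,830 ÷ 10,800 = 35.5%, within the 38% cap
LTV = 54,000/88,500 = 61% ≤ 85%
Credit 651 → row 648–691; LTV 61% → column ≤63%. Grid cell → 8.25%.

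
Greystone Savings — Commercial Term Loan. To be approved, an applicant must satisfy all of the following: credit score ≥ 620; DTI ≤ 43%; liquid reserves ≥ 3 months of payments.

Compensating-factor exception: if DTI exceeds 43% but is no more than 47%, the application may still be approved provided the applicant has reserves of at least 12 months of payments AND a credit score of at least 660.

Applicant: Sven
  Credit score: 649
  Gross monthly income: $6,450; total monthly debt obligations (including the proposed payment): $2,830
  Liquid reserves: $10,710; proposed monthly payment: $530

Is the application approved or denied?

Credit score 649 ≥ 620 (meets base)
DTI: 2,830 ÷ 6,450 = 43.9%, over the 43% base limit.
Liquid reserves cover 10,710/530 = 20.2 months — ≥ 3 required
DTI 43.9% is within the 43%–47% exception band; checking compensating factors.
Override check — reserves: 20.2 mo (ok); score: 649 (below 660).
Compensating-factor requirement not fully met.

Denied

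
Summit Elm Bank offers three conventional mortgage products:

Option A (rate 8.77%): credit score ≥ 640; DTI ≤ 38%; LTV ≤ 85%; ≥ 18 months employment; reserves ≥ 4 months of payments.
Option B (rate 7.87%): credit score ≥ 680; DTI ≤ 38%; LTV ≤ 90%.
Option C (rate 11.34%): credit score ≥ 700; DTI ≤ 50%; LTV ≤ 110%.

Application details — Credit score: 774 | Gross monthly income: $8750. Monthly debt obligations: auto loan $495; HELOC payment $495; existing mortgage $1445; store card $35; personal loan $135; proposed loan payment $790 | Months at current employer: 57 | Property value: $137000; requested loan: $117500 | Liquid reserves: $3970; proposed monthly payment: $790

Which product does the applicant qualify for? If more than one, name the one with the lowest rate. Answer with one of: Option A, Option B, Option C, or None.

Total debts = (495 + 495 + 1,445 + 35 + 135 + 790) = 3,395; DTI = 3,395/8,750 = 38.8%.
LTV = 117,500/137,000 = 85.8%.
Reserves = 3,970/790 = 5.0 months.
Option A: score 774 ≥ 640; DTI 38.8% > 38%; LTV 85.8% > 85%; employment 57 ≥ 18 mo; reserves 5.0 ≥ 4 mo → does not qualify.
Option B: score 774 ≥ 680; DTI 38.8% > 38%; LTV 85.8% ≤ 90% → does not qualify.
Option C: score 774 ≥ 700; DTI 38.8% ≤ 50%; LTV 85.8% ≤ 110% → qualifies.

Option C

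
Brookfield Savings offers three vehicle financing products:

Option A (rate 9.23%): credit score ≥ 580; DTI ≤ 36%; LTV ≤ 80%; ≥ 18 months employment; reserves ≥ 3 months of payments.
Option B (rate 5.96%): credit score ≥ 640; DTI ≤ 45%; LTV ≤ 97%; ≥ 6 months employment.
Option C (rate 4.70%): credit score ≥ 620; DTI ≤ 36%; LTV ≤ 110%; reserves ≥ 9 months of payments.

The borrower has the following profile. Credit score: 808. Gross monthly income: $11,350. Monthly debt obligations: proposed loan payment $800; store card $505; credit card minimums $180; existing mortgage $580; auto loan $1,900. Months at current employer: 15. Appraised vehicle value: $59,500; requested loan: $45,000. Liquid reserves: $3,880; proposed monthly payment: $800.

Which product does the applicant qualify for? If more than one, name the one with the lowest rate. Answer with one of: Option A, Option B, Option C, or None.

Option B

Total debts = (800 + 505 + 180 + 580 + 1,900) = 3,965; DTI = 3,965/11,350 = 34.9%.
LTV = 45,000/59,500 = 75.6%.
Reserves = 3,880/800 = 4.8 months.
Option A: score 808 ≥ 580; DTI 34.9% ≤ 36%; LTV 75.6% ≤ 80%; employment 15 < 18 mo; reserves 4.8 ≥ 3 mo → does not qualify.
Option B: score 808 ≥ 640; DTI 34.9% ≤ 45%; LTV 75.6% ≤ 97%; employment 15 ≥ 6 mo → qualifies.
Option C: score 808 ≥ 620; DTI 34.9% ≤ 36%; LTV 75.6% ≤ 110%; reserves 4.8 < 9 mo → does not qualify.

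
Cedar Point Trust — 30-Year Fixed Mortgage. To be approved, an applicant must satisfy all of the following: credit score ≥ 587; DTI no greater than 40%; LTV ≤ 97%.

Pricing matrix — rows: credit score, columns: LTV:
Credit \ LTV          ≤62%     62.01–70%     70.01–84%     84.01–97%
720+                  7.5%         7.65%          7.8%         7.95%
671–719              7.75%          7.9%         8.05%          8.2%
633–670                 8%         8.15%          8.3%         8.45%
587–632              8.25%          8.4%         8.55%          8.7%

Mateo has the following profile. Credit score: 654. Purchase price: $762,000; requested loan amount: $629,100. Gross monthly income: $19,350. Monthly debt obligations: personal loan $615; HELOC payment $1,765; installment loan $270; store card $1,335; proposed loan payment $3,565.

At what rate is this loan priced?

8.3%

Credit score 654 ≥ 587; Total monthly debts = (615 + 1,765 + 270 + 1,335 + 3,565) = 7,550. DTI: 7,550 ÷ 19,350 = 39%, within the 40% cap
LTV: 629,100 ÷ 762,000 = 82.6%, within 97% cap
Row: 654 falls in 633–670. Column: 82.6% falls in 70.01–84%. Rate = 8.3%.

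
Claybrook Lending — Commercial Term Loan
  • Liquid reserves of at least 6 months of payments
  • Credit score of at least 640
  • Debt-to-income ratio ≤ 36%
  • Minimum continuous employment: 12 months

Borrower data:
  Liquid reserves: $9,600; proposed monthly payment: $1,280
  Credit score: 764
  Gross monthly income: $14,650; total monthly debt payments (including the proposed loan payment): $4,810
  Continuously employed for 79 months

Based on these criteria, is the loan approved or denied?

Reserves = 9,600/1,280 = 7.5 months ≥ 6
Credit score 764 ≥ 640 (meets)
DTI: 4,810 ÷ 14,650 = 32.8%, within the 36% cap
Employment 79 ≥ 12 months
All criteria satisfied.

Approved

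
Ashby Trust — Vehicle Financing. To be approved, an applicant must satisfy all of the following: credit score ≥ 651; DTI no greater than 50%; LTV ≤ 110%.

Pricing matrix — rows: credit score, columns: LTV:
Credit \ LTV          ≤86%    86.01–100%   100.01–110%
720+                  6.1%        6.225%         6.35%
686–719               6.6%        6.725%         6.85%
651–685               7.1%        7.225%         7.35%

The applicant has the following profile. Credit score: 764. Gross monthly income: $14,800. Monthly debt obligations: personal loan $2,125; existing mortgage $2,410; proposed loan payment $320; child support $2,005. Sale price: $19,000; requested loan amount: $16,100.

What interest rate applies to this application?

6.1%

Credit score 764 ≥ 651; Total monthly debts = (2,125 + 2,410 + 320 + 2,005) = 6,860. Debt-to-income = 6,860/14,800 = 46.4% — meets 50% limit
LTV = 16,100/19,000 = 84.7% ≤ 110%
Row: 764 falls in 720+. Column: 84.7% falls in ≤86%. Rate = 6.1%.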